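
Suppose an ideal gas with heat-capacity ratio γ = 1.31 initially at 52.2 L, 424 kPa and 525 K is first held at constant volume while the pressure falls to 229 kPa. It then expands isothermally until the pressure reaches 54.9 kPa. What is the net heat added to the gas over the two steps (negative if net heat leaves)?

n = P₁V₁/(RT₁) = 424×52.2/(8.314×525) = 5.07 mol.
Step 1 — Isochoric: V stays 52.2 L; P/T = const ⇒ T₂ = 284 K, P₂ = 229 kPa.
W = 0 (no volume change).
ΔU = nCvΔT = 5.07×26.8×(284−525) = -32800 J.
Q = ΔU = -32800 J.
State after step 1: P = 229 kPa, V = 52.2 L, T = 284 K.
Step 2 — Isothermal: T stays 284 K; PV = const ⇒ V₂ = 218 L, P₂ = 54.9 kPa.
ΔU = 0 (ideal gas, T constant).
W = nRT ln(V₂/V₁) = 5.07×8.314×284×ln(4.17) = 17100 J.
Q = ΔU + W = 17100 J.
Net over both steps: W = 17100 J, Q = -15800 J, ΔU = -32800 J.

-15800 J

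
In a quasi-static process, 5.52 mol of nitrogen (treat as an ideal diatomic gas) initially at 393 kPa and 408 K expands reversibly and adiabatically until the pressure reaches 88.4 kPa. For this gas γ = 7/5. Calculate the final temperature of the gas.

266 K

V₁ = nRT₁/P₁ = 5.52×8.314×408/393 = 47.6 L.
Adiabatic: T₂/T₁ = (P₂/P₁)^((γ−1)/γ) ⇒ T₂ = 408×(0.225)^0.286 = 266 K; V₂ = 138 L.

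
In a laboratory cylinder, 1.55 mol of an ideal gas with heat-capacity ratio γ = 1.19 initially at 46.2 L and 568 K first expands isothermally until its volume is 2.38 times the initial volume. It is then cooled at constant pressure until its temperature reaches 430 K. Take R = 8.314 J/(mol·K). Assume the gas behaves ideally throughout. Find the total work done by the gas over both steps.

P₁ = nRT₁/V₁ = 1.55×8.314×568/46.2 = 158 kPa.
Step 1 — Isothermal: T stays 568 K; PV = const ⇒ V₂ = 110 L, P₂ = 66.6 kPa.
ΔU = 0 (ideal gas, T constant).
W = nRT ln(V₂/V₁) = 1.55×8.314×568×ln(2.38) = 6350 J.
Q = ΔU + W = 6350 J.
State after step 1: P = 66.6 kPa, V = 110 L, T = 568 K.
Step 2 — Isobaric: P stays 66.6 kPa; V/T = const ⇒ T₂ = 430 K, V₂ = 83.2 L.
W = PΔV = 66.6×(83.2−110) kPa·L = -1780 J.
ΔU = nCvΔT = 1.55×43.8×(430−568) = -9360 J.
Q = ΔU + W = nCpΔT = -11100 J.
Net over both steps: W = 4570 J, Q = -4790 J, ΔU = -9360 J.

4570 J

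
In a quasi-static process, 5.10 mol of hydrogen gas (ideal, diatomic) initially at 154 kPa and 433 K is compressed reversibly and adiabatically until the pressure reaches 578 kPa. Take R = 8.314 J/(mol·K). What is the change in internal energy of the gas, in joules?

21100 J

V₁ = nRT₁/P₁ = 5.10×8.314×433/154 = 119 L.
Adiabatic: T₂/T₁ = (P₂/P₁)^((γ−1)/γ) ⇒ T₂ = 433×(3.75)^0.286 = 632 K; V₂ = 46.4 L.
For an ideal gas ΔU = nCvΔT with Cv = (5/2)R = 20.8 J/(mol·K).
ΔU = 5.10×20.8×(632−433) = 21100 J.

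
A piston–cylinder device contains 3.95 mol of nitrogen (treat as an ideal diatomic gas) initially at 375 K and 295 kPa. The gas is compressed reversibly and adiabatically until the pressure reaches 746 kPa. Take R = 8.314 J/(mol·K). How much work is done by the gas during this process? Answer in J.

-9340 J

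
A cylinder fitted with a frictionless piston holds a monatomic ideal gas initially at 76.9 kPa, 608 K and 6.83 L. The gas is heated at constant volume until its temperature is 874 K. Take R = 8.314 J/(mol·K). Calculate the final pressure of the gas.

111 kPa

Isochoric: V stays 6.83 L; P/T = const ⇒ T₂ = 874 K, P₂ = 111 kPa.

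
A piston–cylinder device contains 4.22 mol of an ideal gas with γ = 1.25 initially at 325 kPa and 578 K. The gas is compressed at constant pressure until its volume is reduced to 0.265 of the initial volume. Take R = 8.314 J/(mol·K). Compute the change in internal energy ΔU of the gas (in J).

-59600 J

V₁ = nRT₁/P₁ = 4.22×8.314×578/325 = 62.4 L.
Isobaric: P stays 325 kPa; V/T = const ⇒ T₂ = 153 K, V₂ = 16.5 L.
For an ideal gas ΔU = nCvΔT with Cv = R/(γ−1) = 33.3 J/(mol·K).
ΔU = 4.22×33.3×(153−578) = -59600 J.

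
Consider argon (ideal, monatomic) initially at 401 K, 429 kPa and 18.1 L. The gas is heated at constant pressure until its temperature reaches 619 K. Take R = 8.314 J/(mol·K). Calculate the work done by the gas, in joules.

n = P₁V₁/(RT₁) = 429×18.1/(8.314×401) = 2.33 mol.
Isobaric: P stays 429 kPa; V/T = const ⇒ T₂ = 619 K, V₂ = 27.9 L.
W = PΔV = 429×(27.9−18.1) kPa·L = 4220 J.

4220 J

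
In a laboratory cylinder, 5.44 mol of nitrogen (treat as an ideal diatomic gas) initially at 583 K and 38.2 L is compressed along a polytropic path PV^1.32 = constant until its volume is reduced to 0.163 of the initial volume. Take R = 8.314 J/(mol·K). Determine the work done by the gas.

-64800 J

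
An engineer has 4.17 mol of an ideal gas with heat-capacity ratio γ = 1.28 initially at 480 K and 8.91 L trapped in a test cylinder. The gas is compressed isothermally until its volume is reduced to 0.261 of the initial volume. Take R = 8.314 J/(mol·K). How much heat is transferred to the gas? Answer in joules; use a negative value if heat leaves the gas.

-22400 J

P₁ = nRT₁/V₁ = 4.17×8.314×480/8.91 = 1870 kPa.
Isothermal: T stays 480 K; PV = const ⇒ V₂ = 2.33 L, P₂ = 7160 kPa.
ΔU = 0 (ideal gas, T constant).
W = nRT ln(V₂/V₁) = 4.17×8.314×480×ln(0.261) = -22400 J.
Q = ΔU + W = -22400 J.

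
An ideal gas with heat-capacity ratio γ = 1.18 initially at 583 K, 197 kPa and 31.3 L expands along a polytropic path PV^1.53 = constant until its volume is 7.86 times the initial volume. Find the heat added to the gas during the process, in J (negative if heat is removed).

-15000 J

n = P₁V₁/(RT₁) = 197×31.3/(8.314×583) = 1.27 mol.
Polytropic n=1.53: T₂ = T₁(V₁/V₂)^(n−1) = 583×(0.127)^0.53 = 195 K; P₂ = P₁(V₁/V₂)^n = 8.40 kPa.
W = (P₁V₁−P₂V₂)/(n−1) = (197×31.3−8.40×246)/0.53 = 7730 J.
ΔU = nCvΔT = 1.27×46.2×(195−583) = -22800 J.
Q = ΔU + W = -15000 J.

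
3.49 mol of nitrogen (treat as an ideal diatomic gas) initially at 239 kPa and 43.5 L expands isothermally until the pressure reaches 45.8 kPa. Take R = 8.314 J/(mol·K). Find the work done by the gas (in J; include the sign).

17200 J

T₁ = P₁V₁/(nR) = 239×43.5/(3.49×8.314) = 358 K.
Isothermal: T stays 358 K; PV = const ⇒ V₂ = 227 L, P₂ = 45.8 kPa.
W = nRT ln(V₂/V₁) = 3.49×8.314×358×ln(5.22) = 17200 J.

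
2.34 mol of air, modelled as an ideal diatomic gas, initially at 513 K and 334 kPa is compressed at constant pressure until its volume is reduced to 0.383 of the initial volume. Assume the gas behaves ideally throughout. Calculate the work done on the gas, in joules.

V₁ = nRT₁/P₁ = 2.34×8.314×513/334 = 29.9 L.
Isobaric: P stays 334 kPa; V/T = const ⇒ T₂ = 196 K, V₂ = 11.4 L.
W = PΔV = 334×(11.4−29.9) kPa·L = -6160 J.
Work done on the gas = −W_by = 6160 J.

6160 J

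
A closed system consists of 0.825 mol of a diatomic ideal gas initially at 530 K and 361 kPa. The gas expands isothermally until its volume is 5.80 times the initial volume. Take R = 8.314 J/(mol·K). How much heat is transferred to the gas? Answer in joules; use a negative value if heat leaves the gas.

6390 J

V₁ = nRT₁/P₁ = 0.825×8.314×530/361 = 10.1 L.
Isothermal: T stays 530 K; PV = const ⇒ V₂ = 58.4 L, P₂ = 62.2 kPa.
ΔU = 0 (ideal gas, T constant).
W = nRT ln(V₂/V₁) = 0.825×8.314×530×ln(5.80) = 6390 J.
Q = ΔU + W = 6390 J.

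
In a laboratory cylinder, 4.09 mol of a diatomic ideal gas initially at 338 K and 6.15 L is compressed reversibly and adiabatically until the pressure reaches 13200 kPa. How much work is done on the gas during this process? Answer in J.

P₁ = nRT₁/V₁ = 4.09×8.314×338/6.15 = 1870 kPa.
Adiabatic: T₂/T₁ = (P₂/P₁)^((γ−1)/γ) ⇒ T₂ = 338×(7.06)^0.286 = 591 K; V₂ = 1.52 L.
ΔU = nCvΔT = 4.09×20.8×(591−338) = 21500 J.
Q = 0 for an adiabatic process, so W = −ΔU = -21500 J.
Work done on the gas = −W_by = 21500 J.

21500 J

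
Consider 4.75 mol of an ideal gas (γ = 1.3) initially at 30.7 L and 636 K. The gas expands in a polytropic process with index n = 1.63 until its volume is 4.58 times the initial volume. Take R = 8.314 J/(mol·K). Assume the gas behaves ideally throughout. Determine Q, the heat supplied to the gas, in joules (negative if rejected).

-27000 J

P₁ = nRT₁/V₁ = 4.75×8.314×636/30.7 = 818 kPa.
Polytropic n=1.63: T₂ = T₁(V₁/V₂)^(n−1) = 636×(0.218)^0.63 = 244 K; P₂ = P₁(V₁/V₂)^n = 68.5 kPa.
W = (P₁V₁−P₂V₂)/(n−1) = (818×30.7−68.5×141)/0.63 = 24600 J.
ΔU = nCvΔT = 4.75×27.7×(244−636) = -51600 J.
Q = ΔU + W = -27000 J.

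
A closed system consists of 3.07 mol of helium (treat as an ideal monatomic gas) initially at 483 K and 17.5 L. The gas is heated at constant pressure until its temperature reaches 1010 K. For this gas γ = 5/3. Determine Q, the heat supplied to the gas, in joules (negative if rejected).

P₁ = nRT₁/V₁ = 3.07×8.314×483/17.5 = 704 kPa.
Isobaric: P stays 704 kPa; V/T = const ⇒ T₂ = 1010 K, V₂ = 36.6 L.
W = PΔV = 704×(36.6−17.5) kPa·L = 13500 J.
ΔU = nCvΔT = 3.07×12.5×(1010−483) = 20200 J.
Q = ΔU + W = nCpΔT = 33600 J.

33600 J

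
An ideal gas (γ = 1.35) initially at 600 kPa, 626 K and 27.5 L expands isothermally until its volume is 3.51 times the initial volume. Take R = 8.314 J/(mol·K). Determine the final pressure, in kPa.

171 kPa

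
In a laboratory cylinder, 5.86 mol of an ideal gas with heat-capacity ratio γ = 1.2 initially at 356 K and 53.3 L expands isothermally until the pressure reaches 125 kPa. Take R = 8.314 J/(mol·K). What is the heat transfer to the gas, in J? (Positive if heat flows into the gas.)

16600 J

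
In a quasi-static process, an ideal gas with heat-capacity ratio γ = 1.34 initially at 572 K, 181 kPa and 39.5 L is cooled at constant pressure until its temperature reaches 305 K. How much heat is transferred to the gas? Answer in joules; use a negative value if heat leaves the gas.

-13200 J

n = P₁V₁/(RT₁) = 181×39.5/(8.314×572) = 1.50 mol.
Isobaric: P stays 181 kPa; V/T = const ⇒ T₂ = 305 K, V₂ = 21.1 L.
W = PΔV = 181×(21.1−39.5) kPa·L = -3340 J.
ΔU = nCvΔT = 1.50×24.5×(305−572) = -9820 J.
Q = ΔU + W = nCpΔT = -13200 J.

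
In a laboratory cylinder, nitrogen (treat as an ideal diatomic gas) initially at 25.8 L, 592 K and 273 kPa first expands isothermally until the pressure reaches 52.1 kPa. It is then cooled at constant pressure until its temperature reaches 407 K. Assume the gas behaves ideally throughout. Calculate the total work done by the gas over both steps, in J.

9460 J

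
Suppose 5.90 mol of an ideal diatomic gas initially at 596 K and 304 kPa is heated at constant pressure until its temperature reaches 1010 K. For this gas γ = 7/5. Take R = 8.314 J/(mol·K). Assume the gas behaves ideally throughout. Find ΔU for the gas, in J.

V₁ = nRT₁/P₁ = 5.90×8.314×596/304 = 96.2 L.
Isobaric: P stays 304 kPa; V/T = const ⇒ T₂ = 1010 K, V₂ = 163 L.
For an ideal gas ΔU = nCvΔT with Cv = (5/2)R = 20.8 J/(mol·K).
ΔU = 5.90×20.8×(1010−596) = 50800 J.

50800 J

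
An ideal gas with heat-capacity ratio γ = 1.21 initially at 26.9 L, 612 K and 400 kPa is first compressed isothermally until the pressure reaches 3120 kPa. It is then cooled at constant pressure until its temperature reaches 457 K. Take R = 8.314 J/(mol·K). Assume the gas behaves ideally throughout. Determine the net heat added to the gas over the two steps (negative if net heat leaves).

-37800 J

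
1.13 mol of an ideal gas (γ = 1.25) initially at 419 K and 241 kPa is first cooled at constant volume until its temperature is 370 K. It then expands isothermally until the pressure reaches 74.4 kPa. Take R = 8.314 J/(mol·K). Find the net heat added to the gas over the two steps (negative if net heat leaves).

1810 J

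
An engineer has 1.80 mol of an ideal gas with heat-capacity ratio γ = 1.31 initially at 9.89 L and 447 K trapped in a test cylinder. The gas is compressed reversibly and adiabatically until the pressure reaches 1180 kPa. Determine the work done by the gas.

-3040 J

P₁ = nRT₁/V₁ = 1.80×8.314×447/9.89 = 676 kPa.
Adiabatic: T₂/T₁ = (P₂/P₁)^((γ−1)/γ) ⇒ T₂ = 447×(1.74)^0.237 = 510 K; V₂ = 6.47 L.
ΔU = nCvΔT = 1.80×26.8×(510−447) = 3040 J.
Q = 0 for an adiabatic process, so W = −ΔU = -3040 J.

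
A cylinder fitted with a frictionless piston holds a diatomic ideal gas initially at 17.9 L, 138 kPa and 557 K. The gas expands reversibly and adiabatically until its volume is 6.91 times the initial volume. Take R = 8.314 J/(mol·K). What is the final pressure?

Adiabatic: TV^(γ−1) = const ⇒ T₂ = 557×(0.145)^0.400 = 257 K; PV^γ = const ⇒ P₂ = 9.22 kPa.

9.22 kPa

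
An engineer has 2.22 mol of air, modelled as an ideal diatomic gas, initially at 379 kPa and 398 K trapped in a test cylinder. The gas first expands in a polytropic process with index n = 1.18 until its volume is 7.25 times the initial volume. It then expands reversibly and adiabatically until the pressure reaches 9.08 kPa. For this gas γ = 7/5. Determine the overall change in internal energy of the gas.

V₁ = nRT₁/P₁ = 2.22×8.314×398/379 = 19.4 L.
Step 1 — Polytropic n=1.18: T₂ = T₁(V₁/V₂)^(n−1) = 398×(0.138)^0.18 = 279 K; P₂ = P₁(V₁/V₂)^n = 36.6 kPa.
W = (P₁V₁−P₂V₂)/(n−1) = (379×19.4−36.6×141)/0.18 = 12200 J.
ΔU = nCvΔT = 2.22×20.8×(279−398) = -5510 J.
Q = ΔU + W = 6730 J.
State after step 1: P = 36.6 kPa, V = 141 L, T = 279 K.
Step 2 — Adiabatic: T₂/T₁ = (P₂/P₁)^((γ−1)/γ) ⇒ T₂ = 279×(0.248)^0.286 = 187 K; V₂ = 380 L.
ΔU = nCvΔT = 2.22×20.8×(187−279) = -4220 J.
Q = 0 for an adiabatic process, so W = −ΔU = 4220 J.
Net over both steps: W = 16500 J, Q = 6730 J, ΔU = -9730 J.

-9730 J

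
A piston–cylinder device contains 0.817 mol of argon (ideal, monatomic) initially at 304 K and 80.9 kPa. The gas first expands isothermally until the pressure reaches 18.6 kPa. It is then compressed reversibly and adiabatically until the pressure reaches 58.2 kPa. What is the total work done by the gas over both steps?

1240 J

V₁ = nRT₁/P₁ = 0.817×8.314×304/80.9 = 25.5 L.
Step 1 — Isothermal: T stays 304 K; PV = const ⇒ V₂ = 111 L, P₂ = 18.6 kPa.
ΔU = 0 (ideal gas, T constant).
W = nRT ln(V₂/V₁) = 0.817×8.314×304×ln(4.35) = 3040 J.
Q = ΔU + W = 3040 J.
State after step 1: P = 18.6 kPa, V = 111 L, T = 304 K.
Step 2 — Adiabatic: T₂/T₁ = (P₂/P₁)^((γ−1)/γ) ⇒ T₂ = 304×(3.13)^0.400 = 480 K; V₂ = 56.0 L.
ΔU = nCvΔT = 0.817×12.5×(480−304) = 1790 J.
Q = 0 for an adiabatic process, so W = −ΔU = -1790 J.
Net over both steps: W = 1240 J, Q = 3040 J, ΔU = 1790 J.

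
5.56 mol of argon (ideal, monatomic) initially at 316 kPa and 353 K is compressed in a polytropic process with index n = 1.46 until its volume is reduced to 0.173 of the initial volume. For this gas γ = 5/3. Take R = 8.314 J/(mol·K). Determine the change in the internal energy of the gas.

30400 J

V₁ = nRT₁/P₁ = 5.56×8.314×353/316 = 51.6 L.
Polytropic n=1.46: T₂ = T₁(V₁/V₂)^(n−1) = 353×(5.78)^0.46 = 791 K; P₂ = P₁(V₁/V₂)^n = 4090 kPa.
For an ideal gas ΔU = nCvΔT with Cv = (3/2)R = 12.5 J/(mol·K).
ΔU = 5.56×12.5×(791−353) = 30400 J.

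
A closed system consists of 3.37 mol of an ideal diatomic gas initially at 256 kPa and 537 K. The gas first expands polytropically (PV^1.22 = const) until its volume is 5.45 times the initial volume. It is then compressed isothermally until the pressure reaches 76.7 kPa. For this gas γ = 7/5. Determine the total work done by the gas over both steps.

V₁ = nRT₁/P₁ = 3.37×8.314×537/256 = 58.8 L.
Step 1 — Polytropic n=1.22: T₂ = T₁(V₁/V₂)^(n−1) = 537×(0.183)^0.22 = 370 K; P₂ = P₁(V₁/V₂)^n = 32.3 kPa.
W = (P₁V₁−P₂V₂)/(n−1) = (256×58.8−32.3×320)/0.22 = 21300 J.
ΔU = nCvΔT = 3.37×20.8×(370−537) = -11700 J.
Q = ΔU + W = 9580 J.
State after step 1: P = 32.3 kPa, V = 320 L, T = 370 K.
Step 2 — Isothermal: T stays 370 K; PV = const ⇒ V₂ = 135 L, P₂ = 76.7 kPa.
ΔU = 0 (ideal gas, T constant).
W = nRT ln(V₂/V₁) = 3.37×8.314×370×ln(0.422) = -8950 J.
Q = ΔU + W = -8950 J.
Net over both steps: W = 12300 J, Q = 637 J, ΔU = -11700 J.

12300 J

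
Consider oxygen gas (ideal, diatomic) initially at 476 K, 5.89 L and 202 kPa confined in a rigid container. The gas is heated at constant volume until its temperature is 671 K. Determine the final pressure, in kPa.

285 kPa

Isochoric: V stays 5.89 L; P/T = const ⇒ T₂ = 671 K, P₂ = 285 kPa.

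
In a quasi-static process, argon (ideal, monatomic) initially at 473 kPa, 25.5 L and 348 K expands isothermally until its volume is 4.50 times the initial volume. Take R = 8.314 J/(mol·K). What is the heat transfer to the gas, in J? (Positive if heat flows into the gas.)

n = P₁V₁/(RT₁) = 473×25.5/(8.314×348) = 4.17 mol.
Isothermal: T stays 348 K; PV = const ⇒ V₂ = 115 L, P₂ = 105 kPa.
ΔU = 0 (ideal gas, T constant).
W = nRT ln(V₂/V₁) = 4.17×8.314×348×ln(4.50) = 18100 J.
Q = ΔU + W = 18100 J.

18100 J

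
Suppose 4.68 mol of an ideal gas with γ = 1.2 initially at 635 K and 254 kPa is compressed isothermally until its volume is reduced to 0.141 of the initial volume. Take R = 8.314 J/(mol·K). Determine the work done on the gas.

V₁ = nRT₁/P₁ = 4.68×8.314×635/254 = 97.3 L.
Isothermal: T stays 635 K; PV = const ⇒ V₂ = 13.7 L, P₂ = 1800 kPa.
W = nRT ln(V₂/V₁) = 4.68×8.314×635×ln(0.141) = -48400 J.
Work done on the gas = −W_by = 48400 J.

48400 J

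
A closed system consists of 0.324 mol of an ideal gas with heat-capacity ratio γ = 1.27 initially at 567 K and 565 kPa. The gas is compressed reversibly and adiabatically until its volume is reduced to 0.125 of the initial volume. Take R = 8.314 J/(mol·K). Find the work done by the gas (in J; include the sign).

-4260 J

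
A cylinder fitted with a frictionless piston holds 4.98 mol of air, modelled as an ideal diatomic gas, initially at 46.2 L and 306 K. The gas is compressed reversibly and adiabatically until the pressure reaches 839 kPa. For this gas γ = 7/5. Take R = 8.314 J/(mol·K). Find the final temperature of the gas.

P₁ = nRT₁/V₁ = 4.98×8.314×306/46.2 = 274 kPa.
Adiabatic: T₂/T₁ = (P₂/P₁)^((γ−1)/γ) ⇒ T₂ = 306×(3.06)^0.286 = 421 K; V₂ = 20.8 L.

421 K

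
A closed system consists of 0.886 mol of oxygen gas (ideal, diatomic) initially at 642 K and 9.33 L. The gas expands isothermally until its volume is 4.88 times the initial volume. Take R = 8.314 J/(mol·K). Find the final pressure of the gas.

P₁ = nRT₁/V₁ = 0.886×8.314×642/9.33 = 507 kPa.
Isothermal: T stays 642 K; PV = const ⇒ V₂ = 45.5 L, P₂ = 104 kPa.

104 kPa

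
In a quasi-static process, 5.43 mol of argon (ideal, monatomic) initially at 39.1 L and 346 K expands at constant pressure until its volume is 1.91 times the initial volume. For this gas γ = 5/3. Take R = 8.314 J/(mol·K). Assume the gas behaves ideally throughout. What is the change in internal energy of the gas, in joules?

P₁ = nRT₁/V₁ = 5.43×8.314×346/39.1 = 399 kPa.
Isobaric: P stays 399 kPa; V/T = const ⇒ T₂ = 661 K, V₂ = 74.7 L.
For an ideal gas ΔU = nCvΔT with Cv = (3/2)R = 12.5 J/(mol·K).
ΔU = 5.43×12.5×(661−346) = 21300 J.

21300 J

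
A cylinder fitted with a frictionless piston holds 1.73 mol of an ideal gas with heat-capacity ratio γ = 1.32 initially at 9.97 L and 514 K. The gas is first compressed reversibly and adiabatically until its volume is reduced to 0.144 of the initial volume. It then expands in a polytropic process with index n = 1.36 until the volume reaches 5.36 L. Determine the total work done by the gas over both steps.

-5430 J

P₁ = nRT₁/V₁ = 1.73×8.314×514/9.97 = 742 kPa.
Step 1 — Adiabatic: TV^(γ−1) = const ⇒ T₂ = 514×(6.94)^0.320 = 956 K; PV^γ = const ⇒ P₂ = 9570 kPa.
ΔU = nCvΔT = 1.73×26.0×(956−514) = 19800 J.
Q = 0 for an adiabatic process, so W = −ΔU = -19800 J.
State after step 1: P = 9570 kPa, V = 1.44 L, T = 956 K.
Step 2 — Polytropic n=1.36: T₂ = T₁(V₁/V₂)^(n−1) = 956×(0.268)^0.36 = 595 K; P₂ = P₁(V₁/V₂)^n = 1600 kPa.
W = (P₁V₁−P₂V₂)/(n−1) = (9570×1.44−1600×5.36)/0.36 = 14400 J.
ΔU = nCvΔT = 1.73×26.0×(595−956) = -16200 J.
Q = ΔU + W = -1800 J.
Net over both steps: W = -5430 J, Q = -1800 J, ΔU = 3630 J.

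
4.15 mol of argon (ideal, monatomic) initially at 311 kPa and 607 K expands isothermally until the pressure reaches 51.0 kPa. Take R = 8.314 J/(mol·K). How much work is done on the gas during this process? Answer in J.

-37900 J

V₁ = nRT₁/P₁ = 4.15×8.314×607/311 = 67.3 L.
Isothermal: T stays 607 K; PV = const ⇒ V₂ = 411 L, P₂ = 51.0 kPa.
W = nRT ln(V₂/V₁) = 4.15×8.314×607×ln(6.10) = 37900 J.
Work done on the gas = −W_by = -37900 J.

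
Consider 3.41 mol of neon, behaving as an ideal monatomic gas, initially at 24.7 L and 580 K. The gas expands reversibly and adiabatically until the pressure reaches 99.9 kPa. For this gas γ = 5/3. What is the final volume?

77.1 L

P₁ = nRT₁/V₁ = 3.41×8.314×580/24.7 = 666 kPa.
Adiabatic: T₂/T₁ = (P₂/P₁)^((γ−1)/γ) ⇒ T₂ = 580×(0.150)^0.400 = 272 K; V₂ = 77.1 L.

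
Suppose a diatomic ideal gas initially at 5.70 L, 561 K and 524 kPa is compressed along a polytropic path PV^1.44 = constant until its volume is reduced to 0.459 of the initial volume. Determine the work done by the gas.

-2770 J

n = P₁V₁/(RT₁) = 524×5.70/(8.314×561) = 0.640 mol.
Polytropic n=1.44: T₂ = T₁(V₁/V₂)^(n−1) = 561×(2.18)^0.44 = 790 K; P₂ = P₁(V₁/V₂)^n = 1610 kPa.
W = (P₁V₁−P₂V₂)/(n−1) = (524×5.70−1610×2.62)/0.44 = -2770 J.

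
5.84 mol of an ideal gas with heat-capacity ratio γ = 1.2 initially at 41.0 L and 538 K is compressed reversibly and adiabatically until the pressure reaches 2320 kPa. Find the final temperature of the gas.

667 K

P₁ = nRT₁/V₁ = 5.84×8.314×538/41.0 = 637 kPa.
Adiabatic: T₂/T₁ = (P₂/P₁)^((γ−1)/γ) ⇒ T₂ = 538×(3.64)^0.167 = 667 K; V₂ = 14.0 L.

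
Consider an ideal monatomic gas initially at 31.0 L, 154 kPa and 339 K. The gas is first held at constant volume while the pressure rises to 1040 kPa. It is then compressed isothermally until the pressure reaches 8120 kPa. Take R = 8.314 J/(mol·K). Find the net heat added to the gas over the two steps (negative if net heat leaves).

-25100 J

n = P₁V₁/(RT₁) = 154×31.0/(8.314×339) = 1.69 mol.
Step 1 — Isochoric: V stays 31.0 L; P/T = const ⇒ T₂ = 2290 K, P₂ = 1040 kPa.
W = 0 (no volume change).
ΔU = nCvΔT = 1.69×12.5×(2290−339) = 41200 J.
Q = ΔU = 41200 J.
State after step 1: P = 1040 kPa, V = 31.0 L, T = 2290 K.
Step 2 — Isothermal: T stays 2290 K; PV = const ⇒ V₂ = 3.97 L, P₂ = 8120 kPa.
ΔU = 0 (ideal gas, T constant).
W = nRT ln(V₂/V₁) = 1.69×8.314×2290×ln(0.128) = -66300 J.
Q = ΔU + W = -66300 J.
Net over both steps: W = -66300 J, Q = -25100 J, ΔU = 41200 J.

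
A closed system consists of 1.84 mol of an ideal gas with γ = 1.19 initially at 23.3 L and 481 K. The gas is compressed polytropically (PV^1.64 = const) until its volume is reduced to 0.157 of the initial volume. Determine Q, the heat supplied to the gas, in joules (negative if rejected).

61800 J

P₁ = nRT₁/V₁ = 1.84×8.314×481/23.3 = 316 kPa.
Polytropic n=1.64: T₂ = T₁(V₁/V₂)^(n−1) = 481×(6.37)^0.64 = 1570 K; P₂ = P₁(V₁/V₂)^n = 6580 kPa.
W = (P₁V₁−P₂V₂)/(n−1) = (316×23.3−6580×3.66)/0.64 = -26100 J.
ΔU = nCvΔT = 1.84×43.8×(1570−481) = 87900 J.
Q = ΔU + W = 61800 J.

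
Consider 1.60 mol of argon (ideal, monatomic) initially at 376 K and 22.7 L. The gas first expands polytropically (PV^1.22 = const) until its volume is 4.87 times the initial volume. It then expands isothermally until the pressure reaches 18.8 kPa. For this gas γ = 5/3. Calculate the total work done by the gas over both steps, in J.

8560 J

P₁ = nRT₁/V₁ = 1.60×8.314×376/22.7 = 220 kPa.
Step 1 — Polytropic n=1.22: T₂ = T₁(V₁/V₂)^(n−1) = 376×(0.205)^0.22 = 265 K; P₂ = P₁(V₁/V₂)^n = 31.9 kPa.
W = (P₁V₁−P₂V₂)/(n−1) = (220×22.7−31.9×111)/0.22 = 6690 J.
ΔU = nCvΔT = 1.60×12.5×(265−376) = -2210 J.
Q = ΔU + W = 4480 J.
State after step 1: P = 31.9 kPa, V = 111 L, T = 265 K.
Step 2 — Isothermal: T stays 265 K; PV = const ⇒ V₂ = 188 L, P₂ = 18.8 kPa.
ΔU = 0 (ideal gas, T constant).
W = nRT ln(V₂/V₁) = 1.60×8.314×265×ln(1.70) = 1870 J.
Q = ΔU + W = 1870 J.
Net over both steps: W = 8560 J, Q = 6350 J, ΔU = -2210 J.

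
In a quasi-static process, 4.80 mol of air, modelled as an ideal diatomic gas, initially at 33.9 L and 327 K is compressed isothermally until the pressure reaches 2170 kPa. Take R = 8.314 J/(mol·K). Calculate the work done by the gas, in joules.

-22600 J

P₁ = nRT₁/V₁ = 4.80×8.314×327/33.9 = 385 kPa.
Isothermal: T stays 327 K; PV = const ⇒ V₂ = 6.01 L, P₂ = 2170 kPa.
W = nRT ln(V₂/V₁) = 4.80×8.314×327×ln(0.177) = -22600 J.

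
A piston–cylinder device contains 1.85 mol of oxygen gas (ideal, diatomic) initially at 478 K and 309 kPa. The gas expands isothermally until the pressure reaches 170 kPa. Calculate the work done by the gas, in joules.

4390 J

V₁ = nRT₁/P₁ = 1.85×8.314×478/309 = 23.8 L.
Isothermal: T stays 478 K; PV = const ⇒ V₂ = 43.2 L, P₂ = 170 kPa.
W = nRT ln(V₂/V₁) = 1.85×8.314×478×ln(1.82) = 4390 J.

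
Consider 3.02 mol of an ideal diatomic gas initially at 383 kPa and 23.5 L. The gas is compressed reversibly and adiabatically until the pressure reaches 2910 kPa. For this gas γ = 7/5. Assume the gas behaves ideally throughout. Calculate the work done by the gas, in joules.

-17700 J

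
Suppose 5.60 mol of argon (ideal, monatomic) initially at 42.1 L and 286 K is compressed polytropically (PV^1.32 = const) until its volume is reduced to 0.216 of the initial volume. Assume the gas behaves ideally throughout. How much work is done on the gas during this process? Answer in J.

26300 J

P₁ = nRT₁/V₁ = 5.60×8.314×286/42.1 = 316 kPa.
Polytropic n=1.32: T₂ = T₁(V₁/V₂)^(n−1) = 286×(4.63)^0.32 = 467 K; P₂ = P₁(V₁/V₂)^n = 2390 kPa.
W = (P₁V₁−P₂V₂)/(n−1) = (316×42.1−2390×9.09)/0.32 = -26300 J.
Work done on the gas = −W_by = 26300 J.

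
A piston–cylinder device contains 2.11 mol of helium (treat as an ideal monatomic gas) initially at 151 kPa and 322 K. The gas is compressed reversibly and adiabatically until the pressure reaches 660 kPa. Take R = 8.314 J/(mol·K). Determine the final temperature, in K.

581 K

V₁ = nRT₁/P₁ = 2.11×8.314×322/151 = 37.4 L.
Adiabatic: T₂/T₁ = (P₂/P₁)^((γ−1)/γ) ⇒ T₂ = 322×(4.37)^0.400 = 581 K; V₂ = 15.4 L.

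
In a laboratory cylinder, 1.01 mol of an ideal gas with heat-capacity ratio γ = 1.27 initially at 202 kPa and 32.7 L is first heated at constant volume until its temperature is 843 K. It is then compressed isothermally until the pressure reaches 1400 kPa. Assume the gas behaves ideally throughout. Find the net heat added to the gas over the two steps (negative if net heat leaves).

T₁ = P₁V₁/(nR) = 202×32.7/(1.01×8.314) = 787 K.
Step 1 — Isochoric: V stays 32.7 L; P/T = const ⇒ T₂ = 843 K, P₂ = 216 kPa.
W = 0 (no volume change).
ΔU = nCvΔT = 1.01×30.8×(843−787) = 1750 J.
Q = ΔU = 1750 J.
State after step 1: P = 216 kPa, V = 32.7 L, T = 843 K.
Step 2 — Isothermal: T stays 843 K; PV = const ⇒ V₂ = 5.06 L, P₂ = 1400 kPa.
ΔU = 0 (ideal gas, T constant).
W = nRT ln(V₂/V₁) = 1.01×8.314×843×ln(0.155) = -13200 J.
Q = ΔU + W = -13200 J.
Net over both steps: W = -13200 J, Q = -11500 J, ΔU = 1750 J.

-11500 J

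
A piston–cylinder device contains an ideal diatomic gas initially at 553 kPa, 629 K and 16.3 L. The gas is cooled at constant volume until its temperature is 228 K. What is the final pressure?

200 kPa

Isochoric: V stays 16.3 L; P/T = const ⇒ T₂ = 228 K, P₂ = 200 kPa.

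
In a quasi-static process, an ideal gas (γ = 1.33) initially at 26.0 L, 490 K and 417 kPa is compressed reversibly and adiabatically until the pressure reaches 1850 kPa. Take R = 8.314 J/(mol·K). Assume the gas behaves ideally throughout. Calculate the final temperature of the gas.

709 K

Adiabatic: T₂/T₁ = (P₂/P₁)^((γ−1)/γ) ⇒ T₂ = 490×(4.44)^0.248 = 709 K; V₂ = 8.48 L.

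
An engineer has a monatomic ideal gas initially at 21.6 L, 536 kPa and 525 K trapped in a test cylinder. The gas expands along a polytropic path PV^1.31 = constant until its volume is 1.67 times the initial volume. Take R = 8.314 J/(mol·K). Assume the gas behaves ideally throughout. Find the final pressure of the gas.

274 kPa

Polytropic n=1.31: T₂ = T₁(V₁/V₂)^(n−1) = 525×(0.599)^0.31 = 448 K; P₂ = P₁(V₁/V₂)^n = 274 kPa.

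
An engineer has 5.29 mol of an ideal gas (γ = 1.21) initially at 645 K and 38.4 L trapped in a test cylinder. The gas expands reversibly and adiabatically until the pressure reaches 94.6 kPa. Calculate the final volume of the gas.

P₁ = nRT₁/V₁ = 5.29×8.314×645/38.4 = 739 kPa.
Adiabatic: T₂/T₁ = (P₂/P₁)^((γ−1)/γ) ⇒ T₂ = 645×(0.128)^0.174 = 451 K; V₂ = 210 L.

210 L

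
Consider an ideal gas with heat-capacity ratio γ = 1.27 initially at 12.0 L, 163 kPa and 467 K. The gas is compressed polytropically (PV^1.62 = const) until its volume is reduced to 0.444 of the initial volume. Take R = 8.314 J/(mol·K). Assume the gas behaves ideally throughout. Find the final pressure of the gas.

Polytropic n=1.62: T₂ = T₁(V₁/V₂)^(n−1) = 467×(2.25)^0.62 = 773 K; P₂ = P₁(V₁/V₂)^n = 607 kPa.

607 kPa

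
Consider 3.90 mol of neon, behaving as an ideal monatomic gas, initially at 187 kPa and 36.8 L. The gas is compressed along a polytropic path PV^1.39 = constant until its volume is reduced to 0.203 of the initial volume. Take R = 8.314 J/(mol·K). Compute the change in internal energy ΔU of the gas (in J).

8900 J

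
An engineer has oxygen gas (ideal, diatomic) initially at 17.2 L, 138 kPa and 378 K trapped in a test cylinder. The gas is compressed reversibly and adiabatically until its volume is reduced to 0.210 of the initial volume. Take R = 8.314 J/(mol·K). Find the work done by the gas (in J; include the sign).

n = P₁V₁/(RT₁) = 138×17.2/(8.314×378) = 0.755 mol.
Adiabatic: TV^(γ−1) = const ⇒ T₂ = 378×(4.76)^0.400 = 706 K; PV^γ = const ⇒ P₂ = 1230 kPa.
ΔU = nCvΔT = 0.755×20.8×(706−378) = 5140 J.
Q = 0 for an adiabatic process, so W = −ΔU = -5140 J.

-5140 J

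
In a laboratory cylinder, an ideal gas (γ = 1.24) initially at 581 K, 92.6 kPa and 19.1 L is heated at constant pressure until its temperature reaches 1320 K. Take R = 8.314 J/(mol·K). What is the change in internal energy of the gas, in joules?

9370 J

n = P₁V₁/(RT₁) = 92.6×19.1/(8.314×581) = 0.366 mol.
Isobaric: P stays 92.6 kPa; V/T = const ⇒ T₂ = 1320 K, V₂ = 43.4 L.
For an ideal gas ΔU = nCvΔT with Cv = R/(γ−1) = 34.6 J/(mol·K).
ΔU = 0.366×34.6×(1320−581) = 9370 J.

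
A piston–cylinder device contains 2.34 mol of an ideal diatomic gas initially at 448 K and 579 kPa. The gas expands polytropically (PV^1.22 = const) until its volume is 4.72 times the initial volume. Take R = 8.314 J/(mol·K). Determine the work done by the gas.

V₁ = nRT₁/P₁ = 2.34×8.314×448/579 = 15.1 L.
Polytropic n=1.22: T₂ = T₁(V₁/V₂)^(n−1) = 448×(0.212)^0.22 = 318 K; P₂ = P₁(V₁/V₂)^n = 87.2 kPa.
W = (P₁V₁−P₂V₂)/(n−1) = (579×15.1−87.2×71.1)/0.22 = 11500 J.

11500 J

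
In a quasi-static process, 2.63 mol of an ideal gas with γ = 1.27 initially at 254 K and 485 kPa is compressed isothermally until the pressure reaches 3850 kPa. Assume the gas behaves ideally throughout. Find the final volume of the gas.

V₁ = nRT₁/P₁ = 2.63×8.314×254/485 = 11.5 L.
Isothermal: T stays 254 K; PV = const ⇒ V₂ = 1.44 L, P₂ = 3850 kPa.

1.44 L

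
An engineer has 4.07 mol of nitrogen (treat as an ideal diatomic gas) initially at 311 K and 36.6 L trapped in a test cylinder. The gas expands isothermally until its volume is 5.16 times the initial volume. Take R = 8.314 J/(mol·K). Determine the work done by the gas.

17300 J

P₁ = nRT₁/V₁ = 4.07×8.314×311/36.6 = 288 kPa.
Isothermal: T stays 311 K; PV = const ⇒ V₂ = 189 L, P₂ = 55.7 kPa.
W = nRT ln(V₂/V₁) = 4.07×8.314×311×ln(5.16) = 17300 J.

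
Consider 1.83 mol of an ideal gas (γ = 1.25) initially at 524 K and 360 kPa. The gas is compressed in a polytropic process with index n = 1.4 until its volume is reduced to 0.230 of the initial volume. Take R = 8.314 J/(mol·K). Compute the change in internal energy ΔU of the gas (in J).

25500 J

V₁ = nRT₁/P₁ = 1.83×8.314×524/360 = 22.1 L.
Polytropic n=1.4: T₂ = T₁(V₁/V₂)^(n−1) = 524×(4.35)^0.40 = 943 K; P₂ = P₁(V₁/V₂)^n = 2820 kPa.
For an ideal gas ΔU = nCvΔT with Cv = R/(γ−1) = 33.3 J/(mol·K).
ΔU = 1.83×33.3×(943−524) = 25500 J.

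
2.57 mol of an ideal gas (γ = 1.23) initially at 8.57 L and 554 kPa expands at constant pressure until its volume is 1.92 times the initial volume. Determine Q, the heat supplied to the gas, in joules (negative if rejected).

23400 J

T₁ = P₁V₁/(nR) = 554×8.57/(2.57×8.314) = 222 K.
Isobaric: P stays 554 kPa; V/T = const ⇒ T₂ = 427 K, V₂ = 16.5 L.
W = PΔV = 554×(16.5−8.57) kPa·L = 4370 J.
ΔU = nCvΔT = 2.57×36.1×(427−222) = 19000 J.
Q = ΔU + W = nCpΔT = 23400 J.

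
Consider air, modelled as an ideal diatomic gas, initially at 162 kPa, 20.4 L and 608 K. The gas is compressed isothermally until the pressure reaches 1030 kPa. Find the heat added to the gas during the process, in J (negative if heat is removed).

-6110 J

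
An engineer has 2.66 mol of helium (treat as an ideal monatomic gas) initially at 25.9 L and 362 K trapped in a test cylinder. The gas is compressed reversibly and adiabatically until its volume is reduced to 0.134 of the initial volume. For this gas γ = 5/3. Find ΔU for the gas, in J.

33900 J

P₁ = nRT₁/V₁ = 2.66×8.314×362/25.9 = 309 kPa.
Adiabatic: TV^(γ−1) = const ⇒ T₂ = 362×(7.46)^0.667 = 1380 K; PV^γ = const ⇒ P₂ = 8810 kPa.
For an ideal gas ΔU = nCvΔT with Cv = (3/2)R = 12.5 J/(mol·K).
ΔU = 2.66×12.5×(1380−362) = 33900 J.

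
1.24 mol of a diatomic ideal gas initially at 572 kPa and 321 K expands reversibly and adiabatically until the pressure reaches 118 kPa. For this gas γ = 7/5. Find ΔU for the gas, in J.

-3000 J

V₁ = nRT₁/P₁ = 1.24×8.314×321/572 = 5.79 L.
Adiabatic: T₂/T₁ = (P₂/P₁)^((γ−1)/γ) ⇒ T₂ = 321×(0.206)^0.286 = 204 K; V₂ = 17.9 L.
For an ideal gas ΔU = nCvΔT with Cv = (5/2)R = 20.8 J/(mol·K).
ΔU = 1.24×20.8×(204−321) = -3000 J.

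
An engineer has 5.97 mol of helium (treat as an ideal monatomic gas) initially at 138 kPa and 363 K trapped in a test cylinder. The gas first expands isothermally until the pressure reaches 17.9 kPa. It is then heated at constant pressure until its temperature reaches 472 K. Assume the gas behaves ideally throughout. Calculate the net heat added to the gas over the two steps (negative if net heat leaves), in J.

V₁ = nRT₁/P₁ = 5.97×8.314×363/138 = 131 L.
Step 1 — Isothermal: T stays 363 K; PV = const ⇒ V₂ = 1010 L, P₂ = 17.9 kPa.
ΔU = 0 (ideal gas, T constant).
W = nRT ln(V₂/V₁) = 5.97×8.314×363×ln(7.71) = 36800 J.
Q = ΔU + W = 36800 J.
State after step 1: P = 17.9 kPa, V = 1010 L, T = 363 K.
Step 2 — Isobaric: P stays 17.9 kPa; V/T = const ⇒ T₂ = 472 K, V₂ = 1310 L.
W = PΔV = 17.9×(1310−1010) kPa·L = 5410 J.
ΔU = nCvΔT = 5.97×12.5×(472−363) = 8120 J.
Q = ΔU + W = nCpΔT = 13500 J.
Net over both steps: W = 42200 J, Q = 50300 J, ΔU = 8120 J.

50300 J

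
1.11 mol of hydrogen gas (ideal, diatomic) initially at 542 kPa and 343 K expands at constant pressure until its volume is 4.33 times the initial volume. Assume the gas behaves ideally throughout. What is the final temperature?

1490 K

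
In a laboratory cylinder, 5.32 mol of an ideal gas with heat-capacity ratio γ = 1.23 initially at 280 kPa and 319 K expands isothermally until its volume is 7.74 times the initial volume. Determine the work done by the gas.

V₁ = nRT₁/P₁ = 5.32×8.314×319/280 = 50.4 L.
Isothermal: T stays 319 K; PV = const ⇒ V₂ = 390 L, P₂ = 36.2 kPa.
W = nRT ln(V₂/V₁) = 5.32×8.314×319×ln(7.74) = 28900 J.

28900 J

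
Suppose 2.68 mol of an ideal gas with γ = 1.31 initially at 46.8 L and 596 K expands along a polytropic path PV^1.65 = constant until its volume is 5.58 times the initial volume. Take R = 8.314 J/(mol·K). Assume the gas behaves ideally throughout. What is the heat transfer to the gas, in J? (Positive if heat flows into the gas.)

-15100 J

P₁ = nRT₁/V₁ = 2.68×8.314×596/46.8 = 284 kPa.
Polytropic n=1.65: T₂ = T₁(V₁/V₂)^(n−1) = 596×(0.179)^0.65 = 195 K; P₂ = P₁(V₁/V₂)^n = 16.6 kPa.
W = (P₁V₁−P₂V₂)/(n−1) = (284×46.8−16.6×261)/0.65 = 13700 J.
ΔU = nCvΔT = 2.68×26.8×(195−596) = -28800 J.
Q = ΔU + W = -15100 J.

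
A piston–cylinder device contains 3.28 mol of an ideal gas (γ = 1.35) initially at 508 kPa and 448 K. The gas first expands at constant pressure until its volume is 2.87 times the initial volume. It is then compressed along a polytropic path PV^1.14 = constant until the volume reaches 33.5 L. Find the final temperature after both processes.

1420 K

V₁ = nRT₁/P₁ = 3.28×8.314×448/508 = 24.0 L.
Step 1 — Isobaric: P stays 508 kPa; V/T = const ⇒ T₂ = 1290 K, V₂ = 69.0 L.
W = PΔV = 508×(69.0−24.0) kPa·L = 22800 J.
ΔU = nCvΔT = 3.28×23.8×(1290−448) = 65300 J.
Q = ΔU + W = nCpΔT = 88100 J.
State after step 1: P = 508 kPa, V = 69.0 L, T = 1290 K.
Step 2 — Polytropic n=1.14: T₂ = T₁(V₁/V₂)^(n−1) = 1290×(2.06)^0.14 = 1420 K; P₂ = P₁(V₁/V₂)^n = 1160 kPa.
W = (P₁V₁−P₂V₂)/(n−1) = (508×69.0−1160×33.5)/0.14 = -26700 J.
ΔU = nCvΔT = 3.28×23.8×(1420−1290) = 10700 J.
Q = ΔU + W = -16000 J.
Net over both steps: W = -3830 J, Q = 72100 J, ΔU = 75900 J.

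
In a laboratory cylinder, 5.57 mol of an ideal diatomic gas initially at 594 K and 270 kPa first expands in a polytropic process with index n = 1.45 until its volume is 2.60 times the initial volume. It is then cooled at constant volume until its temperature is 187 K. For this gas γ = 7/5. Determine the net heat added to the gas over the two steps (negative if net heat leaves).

-25800 J

V₁ = nRT₁/P₁ = 5.57×8.314×594/270 = 102 L.
Step 1 — Polytropic n=1.45: T₂ = T₁(V₁/V₂)^(n−1) = 594×(0.385)^0.45 = 386 K; P₂ = P₁(V₁/V₂)^n = 67.6 kPa.
W = (P₁V₁−P₂V₂)/(n−1) = (270×102−67.6×265)/0.45 = 21400 J.
ΔU = nCvΔT = 5.57×20.8×(386−594) = -24000 J.
Q = ΔU + W = -2670 J.
State after step 1: P = 67.6 kPa, V = 265 L, T = 386 K.
Step 2 — Isochoric: V stays 265 L; P/T = const ⇒ T₂ = 187 K, P₂ = 32.7 kPa.
W = 0 (no volume change).
ΔU = nCvΔT = 5.57×20.8×(187−386) = -23100 J.
Q = ΔU = -23100 J.
Net over both steps: W = 21400 J, Q = -25800 J, ΔU = -47100 J.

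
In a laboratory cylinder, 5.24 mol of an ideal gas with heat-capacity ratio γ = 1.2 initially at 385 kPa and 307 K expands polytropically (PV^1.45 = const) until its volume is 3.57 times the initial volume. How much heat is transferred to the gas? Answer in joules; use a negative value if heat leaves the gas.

V₁ = nRT₁/P₁ = 5.24×8.314×307/385 = 34.7 L.
Polytropic n=1.45: T₂ = T₁(V₁/V₂)^(n−1) = 307×(0.280)^0.45 = 173 K; P₂ = P₁(V₁/V₂)^n = 60.8 kPa.
W = (P₁V₁−P₂V₂)/(n−1) = (385×34.7−60.8×124)/0.45 = 13000 J.
ΔU = nCvΔT = 5.24×41.6×(173−307) = -29200 J.
Q = ΔU + W = -16200 J.

-16200 J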